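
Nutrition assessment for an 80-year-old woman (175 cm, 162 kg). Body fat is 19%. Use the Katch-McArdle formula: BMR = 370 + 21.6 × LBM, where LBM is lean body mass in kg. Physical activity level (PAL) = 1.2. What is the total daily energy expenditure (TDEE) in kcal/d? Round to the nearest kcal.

3845 kcal/d

LBM = 162 × (1 − 0.19) = 131.22 kg. Katch-McArdle: BMR = 370 + 21.6 × 131.22 = 3204.352 kcal/day.
TEE = BMR × activity factor = 3204.352 × 1.2 = 3845.2224 kcal/day.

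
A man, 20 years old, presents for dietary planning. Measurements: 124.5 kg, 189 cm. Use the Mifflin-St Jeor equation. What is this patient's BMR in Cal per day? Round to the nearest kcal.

Mifflin-St Jeor (male): BMR = 10(124.5) + 6.25(189) − 5(20) + 5 = 1245 + 1181.25 − 100 + 5 = 2331.25 kcal/day.

2331 Cal per day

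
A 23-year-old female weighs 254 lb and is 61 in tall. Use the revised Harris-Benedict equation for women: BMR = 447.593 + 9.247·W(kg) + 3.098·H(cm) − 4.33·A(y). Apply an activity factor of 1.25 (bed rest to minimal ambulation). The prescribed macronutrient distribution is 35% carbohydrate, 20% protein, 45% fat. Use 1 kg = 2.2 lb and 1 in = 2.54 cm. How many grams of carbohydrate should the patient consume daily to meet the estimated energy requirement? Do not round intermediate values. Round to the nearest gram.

207 g/day

Convert to metric: weight = 254 ÷ 2.2 = 115.4545 kg; height = 61 × 2.54 = 154.94 cm.
Harris-Benedict: BMR = 447.593 + 9.247(115.4545) + 3.098(154.94) − 4.33(23) = 1895.6153 kcal/day.
TEE = 1895.6153 × 1.25 = 2369.5191 kcal/day.
Carbohydrate energy = 35% × 2369.5191 = 829.3317 kcal.
Carbohydrate = 829.3317 ÷ 4 kcal/g = 207.3329 g.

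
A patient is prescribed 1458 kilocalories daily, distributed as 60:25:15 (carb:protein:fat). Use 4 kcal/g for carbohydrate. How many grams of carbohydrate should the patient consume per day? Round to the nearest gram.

Carbohydrate energy = 60% × 1458 = 874.8 kcal.
At 4 kcal/g: 874.8 ÷ 4 = 218.7 g.

219 g/day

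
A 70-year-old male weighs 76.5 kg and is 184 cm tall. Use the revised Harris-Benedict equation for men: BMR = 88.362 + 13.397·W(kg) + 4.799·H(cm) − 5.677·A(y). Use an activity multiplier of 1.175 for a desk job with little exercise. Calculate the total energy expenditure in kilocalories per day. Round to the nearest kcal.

1879 kilocalories per day

Harris-Benedict: BMR = 88.362 + 13.397(76.5) + 4.799(184) − 5.677(70) = 1598.8585 kcal/day.
TEE = BMR × activity factor = 1598.8585 × 1.175 = 1878.6587 kcal/day.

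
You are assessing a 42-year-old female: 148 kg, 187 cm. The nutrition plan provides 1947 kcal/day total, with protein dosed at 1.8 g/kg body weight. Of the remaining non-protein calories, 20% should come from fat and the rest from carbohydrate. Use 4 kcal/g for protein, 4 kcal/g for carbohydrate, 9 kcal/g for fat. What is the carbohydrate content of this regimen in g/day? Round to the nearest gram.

176 g/day

Protein = 1.8 × 148 = 266.4 g → 266.4 × 4 = 1065.6 kcal.
Non-protein calories = 1947 − 1065.6 = 881.4 kcal.
Fat: 20% × 881.4 = 176.28 kcal; carbohydrate: 705.12 kcal.
Carbohydrate: 705.12 kcal ÷ 4 kcal/g = 176.28 g.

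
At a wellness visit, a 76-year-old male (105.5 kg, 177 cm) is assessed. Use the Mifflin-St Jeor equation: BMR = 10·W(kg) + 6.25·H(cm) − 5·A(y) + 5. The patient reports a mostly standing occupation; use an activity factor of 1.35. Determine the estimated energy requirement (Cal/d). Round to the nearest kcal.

Mifflin-St Jeor (male): BMR = 10(105.5) + 6.25(177) − 5(76) + 5 = 1055 + 1106.25 − 380 + 5 = 1786.25 kcal/day.
TEE = BMR × activity factor = 1786.25 × 1.35 = 2411.4375 kcal/day.

2411 Cal/d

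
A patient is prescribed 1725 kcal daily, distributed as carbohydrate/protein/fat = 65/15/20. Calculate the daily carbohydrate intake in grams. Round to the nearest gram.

280 g/day

Carbohydrate energy = 65% × 1725 = 1121.25 kcal.
At 4 kcal/g: 1121.25 ÷ 4 = 280.3125 g.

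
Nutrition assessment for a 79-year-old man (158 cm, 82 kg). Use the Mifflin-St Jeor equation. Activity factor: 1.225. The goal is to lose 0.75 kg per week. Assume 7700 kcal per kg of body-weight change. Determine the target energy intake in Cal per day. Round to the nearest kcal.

911 Cal per day

Mifflin-St Jeor (male): BMR = 10(82) + 6.25(158) − 5(79) + 5 = 820 + 987.5 − 395 + 5 = 1417.5 kcal/day.
TEE = 1417.5 × 1.225 = 1736.4375 kcal/day.
Required daily deficit = 0.75 × 7700 ÷ 7 = 825 kcal/day.
Target intake = 1736.4375 − 825 = 911.4375 kcal/day.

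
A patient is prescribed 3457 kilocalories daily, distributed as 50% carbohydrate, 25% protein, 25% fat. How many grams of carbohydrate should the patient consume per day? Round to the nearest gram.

432 g/day

Carbohydrate energy = 50% × 3457 = 1728.5 kcal.
At 4 kcal/g: 1728.5 ÷ 4 = 432.125 g.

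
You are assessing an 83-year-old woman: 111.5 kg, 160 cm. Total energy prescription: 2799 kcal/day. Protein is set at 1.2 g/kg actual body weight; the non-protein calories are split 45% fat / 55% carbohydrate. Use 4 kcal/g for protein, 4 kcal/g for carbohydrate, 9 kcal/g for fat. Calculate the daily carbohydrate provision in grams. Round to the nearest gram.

311 g/day

Protein = 1.2 × 111.5 = 133.8 g → 133.8 × 4 = 535.2 kcal.
Non-protein calories = 2799 − 535.2 = 2263.8 kcal.
Fat: 45% × 2263.8 = 1018.71 kcal; carbohydrate: 1245.09 kcal.
Carbohydrate: 1245.09 kcal ÷ 4 kcal/g = 311.2725 g.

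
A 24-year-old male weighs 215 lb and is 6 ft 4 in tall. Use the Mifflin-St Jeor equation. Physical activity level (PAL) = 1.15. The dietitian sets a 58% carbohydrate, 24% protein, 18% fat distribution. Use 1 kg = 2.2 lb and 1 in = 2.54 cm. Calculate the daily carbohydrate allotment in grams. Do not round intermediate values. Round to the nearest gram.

345 g/day

Convert to metric: weight = 215 ÷ 2.2 = 97.7273 kg; height = (6×12 + 4) × 2.54 = 76 × 2.54 = 193.04 cm.
Mifflin-St Jeor (male): BMR = 10(97.7273) + 6.25(193.04) − 5(24) + 5 = 977.2727 + 1206.5 − 120 + 5 = 2068.7727 kcal/day.
TEE = 2068.7727 × 1.15 = 2379.0886 kcal/day.
Carbohydrate energy = 58% × 2379.0886 = 1379.8714 kcal.
Carbohydrate = 1379.8714 ÷ 4 kcal/g = 344.9679 g.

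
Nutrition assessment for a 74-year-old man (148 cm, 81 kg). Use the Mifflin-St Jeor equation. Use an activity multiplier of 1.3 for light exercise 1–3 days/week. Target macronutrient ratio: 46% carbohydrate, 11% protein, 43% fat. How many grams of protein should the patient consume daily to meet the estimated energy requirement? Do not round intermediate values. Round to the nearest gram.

49 g/day

Mifflin-St Jeor (male): BMR = 10(81) + 6.25(148) − 5(74) + 5 = 810 + 925 − 370 + 5 = 1370 kcal/day.
TEE = 1370 × 1.3 = 1781 kcal/day.
Protein energy = 11% × 1781 = 195.91 kcal.
Protein = 195.91 ÷ 4 kcal/g = 48.9775 g.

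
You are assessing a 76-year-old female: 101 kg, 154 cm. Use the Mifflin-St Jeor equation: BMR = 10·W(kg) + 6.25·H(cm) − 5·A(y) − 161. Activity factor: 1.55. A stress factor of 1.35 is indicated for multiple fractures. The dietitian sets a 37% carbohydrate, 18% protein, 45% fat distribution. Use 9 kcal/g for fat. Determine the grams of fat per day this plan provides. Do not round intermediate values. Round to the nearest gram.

Mifflin-St Jeor (female): BMR = 10(101) + 6.25(154) − 5(76) − 161 = 1010 + 962.5 − 380 − 161 = 1431.5 kcal/day.
TEE = 1431.5 × 1.55 = 2218.825 kcal/day.
With stress factor 1.35: 2218.825 × 1.35 = 2995.4138 kcal/day.
Fat energy = 45% × 2995.4138 = 1347.9362 kcal.
Fat = 1347.9362 ÷ 9 kcal/g = 149.7707 g.

150 g/day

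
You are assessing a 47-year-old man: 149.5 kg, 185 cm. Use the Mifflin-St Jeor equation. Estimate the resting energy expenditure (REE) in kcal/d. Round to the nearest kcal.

2421 kcal/d

Mifflin-St Jeor (male): BMR = 10(149.5) + 6.25(185) − 5(47) + 5 = 1495 + 1156.25 − 235 + 5 = 2421.25 kcal/day.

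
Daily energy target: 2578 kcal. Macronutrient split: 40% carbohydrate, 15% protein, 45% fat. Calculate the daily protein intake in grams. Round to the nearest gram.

Protein energy = 15% × 2578 = 386.7 kcal.
At 4 kcal/g: 386.7 ÷ 4 = 96.675 g.

97 g/day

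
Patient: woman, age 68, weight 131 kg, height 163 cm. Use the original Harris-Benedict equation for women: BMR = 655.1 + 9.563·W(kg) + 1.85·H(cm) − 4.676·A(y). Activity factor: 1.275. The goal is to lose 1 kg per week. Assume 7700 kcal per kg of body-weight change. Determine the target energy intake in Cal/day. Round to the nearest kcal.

1312 Cal/day

Harris-Benedict: BMR = 655.1 + 9.563(131) + 1.85(163) − 4.676(68) = 1891.435 kcal/day.
TEE = 1891.435 × 1.275 = 2411.5796 kcal/day.
Required daily deficit = 1 × 7700 ÷ 7 = 1100 kcal/day.
Target intake = 2411.5796 − 1100 = 1311.5796 kcal/day.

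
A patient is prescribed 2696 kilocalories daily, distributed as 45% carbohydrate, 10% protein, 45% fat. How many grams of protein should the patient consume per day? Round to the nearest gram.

Protein energy = 10% × 2696 = 269.6 kcal.
At 4 kcal/g: 269.6 ÷ 4 = 67.4 g.

67 g/day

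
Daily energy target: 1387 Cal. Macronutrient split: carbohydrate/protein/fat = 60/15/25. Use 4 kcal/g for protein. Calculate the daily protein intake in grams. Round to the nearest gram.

Protein energy = 15% × 1387 = 208.05 kcal.
At 4 kcal/g: 208.05 ÷ 4 = 52.0125 g.

52 g/day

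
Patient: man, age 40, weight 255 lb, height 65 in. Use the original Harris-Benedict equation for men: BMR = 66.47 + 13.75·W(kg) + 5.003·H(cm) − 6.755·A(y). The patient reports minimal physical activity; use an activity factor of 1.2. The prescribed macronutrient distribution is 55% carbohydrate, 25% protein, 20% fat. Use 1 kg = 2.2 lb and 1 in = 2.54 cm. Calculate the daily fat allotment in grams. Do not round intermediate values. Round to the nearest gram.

Convert to metric: weight = 255 ÷ 2.2 = 115.9091 kg; height = 65 × 2.54 = 165.1 cm.
Harris-Benedict: BMR = 66.47 + 13.75(115.9091) + 5.003(165.1) − 6.755(40) = 2216.0153 kcal/day.
TEE = 2216.0153 × 1.2 = 2659.2184 kcal/day.
Fat energy = 20% × 2659.2184 = 531.8437 kcal.
Fat = 531.8437 ÷ 9 kcal/g = 59.0937 g.

59 g/day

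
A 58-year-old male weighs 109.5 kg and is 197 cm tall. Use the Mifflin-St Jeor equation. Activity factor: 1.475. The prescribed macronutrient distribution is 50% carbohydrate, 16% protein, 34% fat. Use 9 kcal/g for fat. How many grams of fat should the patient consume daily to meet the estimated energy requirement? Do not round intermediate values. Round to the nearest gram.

114 g/day

Mifflin-St Jeor (male): BMR = 10(109.5) + 6.25(197) − 5(58) + 5 = 1095 + 1231.25 − 290 + 5 = 2041.25 kcal/day.
TEE = 2041.25 × 1.475 = 3010.8438 kcal/day.
Fat energy = 34% × 3010.8438 = 1023.6869 kcal.
Fat = 1023.6869 ÷ 9 kcal/g = 113.743 g.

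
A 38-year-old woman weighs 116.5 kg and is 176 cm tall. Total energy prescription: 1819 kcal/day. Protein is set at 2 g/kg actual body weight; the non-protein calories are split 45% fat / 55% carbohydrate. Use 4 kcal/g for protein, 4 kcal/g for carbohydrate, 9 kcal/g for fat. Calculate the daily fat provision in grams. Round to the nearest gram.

Protein = 2 × 116.5 = 233 g → 233 × 4 = 932 kcal.
Non-protein calories = 1819 − 932 = 887 kcal.
Fat: 45% × 887 = 399.15 kcal; carbohydrate: 487.85 kcal.
Fat: 399.15 kcal ÷ 9 kcal/g = 44.35 g.

44 g/day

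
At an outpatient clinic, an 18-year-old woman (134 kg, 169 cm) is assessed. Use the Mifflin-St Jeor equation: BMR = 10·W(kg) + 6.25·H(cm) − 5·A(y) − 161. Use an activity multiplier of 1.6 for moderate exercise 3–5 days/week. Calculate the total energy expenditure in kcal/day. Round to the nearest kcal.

Mifflin-St Jeor (female): BMR = 10(134) + 6.25(169) − 5(18) − 161 = 1340 + 1056.25 − 90 − 161 = 2145.25 kcal/day.
TEE = BMR × activity factor = 2145.25 × 1.6 = 3432.4 kcal/day.

3432 kcal/day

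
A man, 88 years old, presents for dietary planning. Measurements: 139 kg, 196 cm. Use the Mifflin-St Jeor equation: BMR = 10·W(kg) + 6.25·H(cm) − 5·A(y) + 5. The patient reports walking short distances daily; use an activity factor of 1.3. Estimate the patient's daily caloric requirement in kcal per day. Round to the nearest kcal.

2834 kcal per day

Mifflin-St Jeor (male): BMR = 10(139) + 6.25(196) − 5(88) + 5 = 1390 + 1225 − 440 + 5 = 2180 kcal/day.
TEE = BMR × activity factor = 2180 × 1.3 = 2834 kcal/day.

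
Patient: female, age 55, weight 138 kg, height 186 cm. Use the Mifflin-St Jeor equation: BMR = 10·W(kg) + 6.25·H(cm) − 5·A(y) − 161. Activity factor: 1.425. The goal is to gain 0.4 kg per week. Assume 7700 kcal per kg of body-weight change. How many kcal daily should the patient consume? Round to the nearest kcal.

3442 kcal daily

Mifflin-St Jeor (female): BMR = 10(138) + 6.25(186) − 5(55) − 161 = 1380 + 1162.5 − 275 − 161 = 2106.5 kcal/day.
TEE = 2106.5 × 1.425 = 3001.7625 kcal/day.
Required daily surplus = 0.4 × 7700 ÷ 7 = 440 kcal/day.
Target intake = 3001.7625 + 440 = 3441.7625 kcal/day.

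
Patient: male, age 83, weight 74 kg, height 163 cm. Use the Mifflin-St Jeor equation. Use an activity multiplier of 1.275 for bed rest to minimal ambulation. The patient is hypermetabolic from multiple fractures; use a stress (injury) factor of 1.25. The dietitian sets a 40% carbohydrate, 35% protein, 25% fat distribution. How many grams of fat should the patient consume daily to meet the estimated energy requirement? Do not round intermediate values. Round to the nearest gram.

60 g/day

Mifflin-St Jeor (male): BMR = 10(74) + 6.25(163) − 5(83) + 5 = 740 + 1018.75 − 415 + 5 = 1348.75 kcal/day.
TEE = 1348.75 × 1.275 = 1719.6563 kcal/day.
With stress factor 1.25: 1719.6563 × 1.25 = 2149.5703 kcal/day.
Fat energy = 25% × 2149.5703 = 537.3926 kcal.
Fat = 537.3926 ÷ 9 kcal/g = 59.7103 g.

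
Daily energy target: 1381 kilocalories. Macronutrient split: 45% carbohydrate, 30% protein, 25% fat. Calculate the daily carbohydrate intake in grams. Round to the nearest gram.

Carbohydrate energy = 45% × 1381 = 621.45 kcal.
At 4 kcal/g: 621.45 ÷ 4 = 155.3625 g.

155 g/day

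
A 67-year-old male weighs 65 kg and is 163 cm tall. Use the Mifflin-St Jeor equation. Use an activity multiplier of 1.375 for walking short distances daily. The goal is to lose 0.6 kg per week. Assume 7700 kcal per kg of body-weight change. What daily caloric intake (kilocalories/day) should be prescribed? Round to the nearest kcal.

Mifflin-St Jeor (male): BMR = 10(65) + 6.25(163) − 5(67) + 5 = 650 + 1018.75 − 335 + 5 = 1338.75 kcal/day.
TEE = 1338.75 × 1.375 = 1840.7813 kcal/day.
Required daily deficit = 0.6 × 7700 ÷ 7 = 660 kcal/day.
Target intake = 1840.7813 − 660 = 1180.7813 kcal/day.

1181 kilocalories/day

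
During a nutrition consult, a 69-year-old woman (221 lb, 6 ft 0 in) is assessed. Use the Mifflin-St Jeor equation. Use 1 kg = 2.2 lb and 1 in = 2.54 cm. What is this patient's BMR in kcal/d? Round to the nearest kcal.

1642 kcal/d

Convert to metric: weight = 221 ÷ 2.2 = 100.4545 kg; height = (6×12 + 0) × 2.54 = 72 × 2.54 = 182.88 cm.
Mifflin-St Jeor (female): BMR = 10(100.4545) + 6.25(182.88) − 5(69) − 161 = 1004.5455 + 1143 − 345 − 161 = 1641.5455 kcal/day.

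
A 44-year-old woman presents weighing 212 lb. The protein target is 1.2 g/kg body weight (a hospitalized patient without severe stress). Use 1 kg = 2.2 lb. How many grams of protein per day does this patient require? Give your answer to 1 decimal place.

Weight in kg = 212 ÷ 2.2 = 96.3636 kg.
Protein = 1.2 g/kg × 96.3636 kg = 115.6364 g/day.

115.6 g/day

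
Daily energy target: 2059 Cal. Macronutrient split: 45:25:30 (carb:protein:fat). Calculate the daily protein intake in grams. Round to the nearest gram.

Protein energy = 25% × 2059 = 514.75 kcal.
At 4 kcal/g: 514.75 ÷ 4 = 128.6875 g.

129 g/day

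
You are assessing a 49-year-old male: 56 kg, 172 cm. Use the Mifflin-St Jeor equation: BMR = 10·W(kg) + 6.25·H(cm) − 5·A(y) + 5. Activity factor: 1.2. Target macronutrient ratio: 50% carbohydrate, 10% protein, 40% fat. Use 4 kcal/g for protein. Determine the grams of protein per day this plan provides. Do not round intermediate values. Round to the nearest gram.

Mifflin-St Jeor (male): BMR = 10(56) + 6.25(172) − 5(49) + 5 = 560 + 1075 − 245 + 5 = 1395 kcal/day.
TEE = 1395 × 1.2 = 1674 kcal/day.
Protein energy = 10% × 1674 = 167.4 kcal.
Protein = 167.4 ÷ 4 kcal/g = 41.85 g.

42 g/day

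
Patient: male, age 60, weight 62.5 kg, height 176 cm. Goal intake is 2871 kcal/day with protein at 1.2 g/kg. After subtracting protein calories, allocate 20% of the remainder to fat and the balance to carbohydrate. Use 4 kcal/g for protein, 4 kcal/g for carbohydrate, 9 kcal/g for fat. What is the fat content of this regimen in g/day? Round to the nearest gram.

Protein = 1.2 × 62.5 = 75 g → 75 × 4 = 300 kcal.
Non-protein calories = 2871 − 300 = 2571 kcal.
Fat: 20% × 2571 = 514.2 kcal; carbohydrate: 2056.8 kcal.
Fat: 514.2 kcal ÷ 9 kcal/g = 57.1333 g.

57 g/day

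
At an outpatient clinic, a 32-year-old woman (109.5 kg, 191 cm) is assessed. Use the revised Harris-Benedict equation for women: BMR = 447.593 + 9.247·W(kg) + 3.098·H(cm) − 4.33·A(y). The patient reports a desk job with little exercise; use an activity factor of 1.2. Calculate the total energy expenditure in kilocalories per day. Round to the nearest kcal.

2296 kilocalories per day

Harris-Benedict: BMR = 447.593 + 9.247(109.5) + 3.098(191) − 4.33(32) = 1913.2975 kcal/day.
TEE = BMR × activity factor = 1913.2975 × 1.2 = 2295.957 kcal/day.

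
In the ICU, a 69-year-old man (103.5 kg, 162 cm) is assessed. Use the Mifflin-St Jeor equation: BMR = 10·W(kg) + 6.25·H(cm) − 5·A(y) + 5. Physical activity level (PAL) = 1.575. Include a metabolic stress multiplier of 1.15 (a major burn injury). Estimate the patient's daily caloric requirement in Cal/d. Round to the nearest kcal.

3093 Cal/d

Mifflin-St Jeor (male): BMR = 10(103.5) + 6.25(162) − 5(69) + 5 = 1035 + 1012.5 − 345 + 5 = 1707.5 kcal/day.
TEE = BMR × activity factor = 1707.5 × 1.575 = 2689.3125 kcal/day.
Apply stress factor: 2689.3125 × 1.15 = 3092.7094 kcal/day.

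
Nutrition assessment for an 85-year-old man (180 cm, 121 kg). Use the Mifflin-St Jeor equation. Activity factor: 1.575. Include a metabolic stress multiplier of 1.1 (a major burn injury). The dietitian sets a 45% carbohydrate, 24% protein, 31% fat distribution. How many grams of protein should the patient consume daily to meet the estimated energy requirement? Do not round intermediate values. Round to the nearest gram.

Mifflin-St Jeor (male): BMR = 10(121) + 6.25(180) − 5(85) + 5 = 1210 + 1125 − 425 + 5 = 1915 kcal/day.
TEE = 1915 × 1.575 = 3016.125 kcal/day.
With stress factor 1.1: 3016.125 × 1.1 = 3317.7375 kcal/day.
Protein energy = 24% × 3317.7375 = 796.257 kcal.
Protein = 796.257 ÷ 4 kcal/g = 199.0643 g.

199 g/day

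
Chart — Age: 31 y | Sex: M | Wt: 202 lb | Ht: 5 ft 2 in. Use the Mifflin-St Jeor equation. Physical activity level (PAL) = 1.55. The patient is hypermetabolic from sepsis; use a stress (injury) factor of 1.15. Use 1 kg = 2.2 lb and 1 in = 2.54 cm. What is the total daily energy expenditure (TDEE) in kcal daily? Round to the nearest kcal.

Convert to metric: weight = 202 ÷ 2.2 = 91.8182 kg; height = (5×12 + 2) × 2.54 = 62 × 2.54 = 157.48 cm.
Mifflin-St Jeor (male): BMR = 10(91.8182) + 6.25(157.48) − 5(31) + 5 = 918.1818 + 984.25 − 155 + 5 = 1752.4318 kcal/day.
TEE = BMR × activity factor = 1752.4318 × 1.55 = 2716.2693 kcal/day.
Apply stress factor: 2716.2693 × 1.15 = 3123.7097 kcal/day.

3124 kcal daily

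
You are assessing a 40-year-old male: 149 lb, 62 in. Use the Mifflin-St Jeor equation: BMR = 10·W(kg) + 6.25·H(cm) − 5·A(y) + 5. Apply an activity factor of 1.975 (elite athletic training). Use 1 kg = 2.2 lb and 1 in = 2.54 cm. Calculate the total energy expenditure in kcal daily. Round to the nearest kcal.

Convert to metric: weight = 149 ÷ 2.2 = 67.7273 kg; height = 62 × 2.54 = 157.48 cm.
Mifflin-St Jeor (male): BMR = 10(67.7273) + 6.25(157.48) − 5(40) + 5 = 677.2727 + 984.25 − 200 + 5 = 1466.5227 kcal/day.
TEE = BMR × activity factor = 1466.5227 × 1.975 = 2896.3824 kcal/day.

2896 kcal daily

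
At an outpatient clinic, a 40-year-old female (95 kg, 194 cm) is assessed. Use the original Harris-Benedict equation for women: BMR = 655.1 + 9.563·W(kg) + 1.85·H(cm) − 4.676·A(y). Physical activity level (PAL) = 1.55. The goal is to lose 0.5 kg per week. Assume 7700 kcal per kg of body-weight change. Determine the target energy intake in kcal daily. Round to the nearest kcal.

Harris-Benedict: BMR = 655.1 + 9.563(95) + 1.85(194) − 4.676(40) = 1735.445 kcal/day.
TEE = 1735.445 × 1.55 = 2689.9398 kcal/day.
Required daily deficit = 0.5 × 7700 ÷ 7 = 550 kcal/day.
Target intake = 2689.9398 − 550 = 2139.9398 kcal/day.

2140 kcal daily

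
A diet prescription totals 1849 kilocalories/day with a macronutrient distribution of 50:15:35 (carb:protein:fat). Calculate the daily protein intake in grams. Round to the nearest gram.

Protein energy = 15% × 1849 = 277.35 kcal.
At 4 kcal/g: 277.35 ÷ 4 = 69.3375 g.

69 g/day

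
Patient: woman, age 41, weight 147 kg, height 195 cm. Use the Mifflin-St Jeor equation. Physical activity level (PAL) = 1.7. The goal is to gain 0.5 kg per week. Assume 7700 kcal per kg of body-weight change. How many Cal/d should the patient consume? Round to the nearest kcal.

Mifflin-St Jeor (female): BMR = 10(147) + 6.25(195) − 5(41) − 161 = 1470 + 1218.75 − 205 − 161 = 2322.75 kcal/day.
TEE = 2322.75 × 1.7 = 3948.675 kcal/day.
Required daily surplus = 0.5 × 7700 ÷ 7 = 550 kcal/day.
Target intake = 3948.675 + 550 = 4498.675 kcal/day.

4499 Cal/d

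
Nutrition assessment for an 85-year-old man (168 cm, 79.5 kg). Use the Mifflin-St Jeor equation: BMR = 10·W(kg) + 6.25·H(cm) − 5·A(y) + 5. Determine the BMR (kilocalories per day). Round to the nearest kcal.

1425 kilocalories per day

Mifflin-St Jeor (male): BMR = 10(79.5) + 6.25(168) − 5(85) + 5 = 795 + 1050 − 425 + 5 = 1425 kcal/day.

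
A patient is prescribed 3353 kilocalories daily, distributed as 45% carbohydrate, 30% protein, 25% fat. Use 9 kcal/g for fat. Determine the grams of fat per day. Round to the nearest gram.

Fat energy = 25% × 3353 = 838.25 kcal.
At 9 kcal/g: 838.25 ÷ 9 = 93.1389 g.

93 g/day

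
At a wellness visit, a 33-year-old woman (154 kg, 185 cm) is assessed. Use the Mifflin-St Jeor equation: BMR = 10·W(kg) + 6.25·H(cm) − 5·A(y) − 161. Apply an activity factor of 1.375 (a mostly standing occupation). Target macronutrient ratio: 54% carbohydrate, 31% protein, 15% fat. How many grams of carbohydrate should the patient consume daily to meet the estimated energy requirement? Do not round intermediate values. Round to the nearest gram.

440 g/day

Mifflin-St Jeor (female): BMR = 10(154) + 6.25(185) − 5(33) − 161 = 1540 + 1156.25 − 165 − 161 = 2370.25 kcal/day.
TEE = 2370.25 × 1.375 = 3259.0938 kcal/day.
Carbohydrate energy = 54% × 3259.0938 = 1759.9106 kcal.
Carbohydrate = 1759.9106 ÷ 4 kcal/g = 439.9777 g.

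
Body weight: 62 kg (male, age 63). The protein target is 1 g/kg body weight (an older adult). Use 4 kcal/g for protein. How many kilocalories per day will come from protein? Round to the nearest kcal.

Protein = 1 g/kg × 62 kg = 62 g/day.
Protein energy = 62 g × 4 kcal/g = 248 kcal/day.

248 kcal/day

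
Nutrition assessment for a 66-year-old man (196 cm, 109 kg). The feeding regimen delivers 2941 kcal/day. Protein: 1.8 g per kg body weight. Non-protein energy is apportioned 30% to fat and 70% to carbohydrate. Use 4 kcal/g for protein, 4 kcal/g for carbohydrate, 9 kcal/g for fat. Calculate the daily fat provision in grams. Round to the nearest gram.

Protein = 1.8 × 109 = 196.2 g → 196.2 × 4 = 784.8 kcal.
Non-protein calories = 2941 − 784.8 = 2156.2 kcal.
Fat: 30% × 2156.2 = 646.86 kcal; carbohydrate: 1509.34 kcal.
Fat: 646.86 kcal ÷ 9 kcal/g = 71.8733 g.

72 g/day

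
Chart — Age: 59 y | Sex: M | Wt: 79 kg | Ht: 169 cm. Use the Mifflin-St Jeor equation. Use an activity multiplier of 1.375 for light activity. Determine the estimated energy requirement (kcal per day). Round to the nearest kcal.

2140 kcal per day

Mifflin-St Jeor (male): BMR = 10(79) + 6.25(169) − 5(59) + 5 = 790 + 1056.25 − 295 + 5 = 1556.25 kcal/day.
TEE = BMR × activity factor = 1556.25 × 1.375 = 2139.8438 kcal/day.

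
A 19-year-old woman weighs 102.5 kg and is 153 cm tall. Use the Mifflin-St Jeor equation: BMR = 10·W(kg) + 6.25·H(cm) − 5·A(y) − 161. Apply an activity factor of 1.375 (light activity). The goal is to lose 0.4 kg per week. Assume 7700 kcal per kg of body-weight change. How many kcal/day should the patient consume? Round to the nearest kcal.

Mifflin-St Jeor (female): BMR = 10(102.5) + 6.25(153) − 5(19) − 161 = 1025 + 956.25 − 95 − 161 = 1725.25 kcal/day.
TEE = 1725.25 × 1.375 = 2372.2188 kcal/day.
Required daily deficit = 0.4 × 7700 ÷ 7 = 440 kcal/day.
Target intake = 2372.2188 − 440 = 1932.2188 kcal/day.

1932 kcal/day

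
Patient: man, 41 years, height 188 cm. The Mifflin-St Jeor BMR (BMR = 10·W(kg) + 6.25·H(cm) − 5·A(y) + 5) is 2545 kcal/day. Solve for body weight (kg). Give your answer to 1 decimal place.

157.0 kg

2545 = 10·W + 6.25(188) − 5(41) + 5
10·W = 2545 − 975 = 1570, so W = 157 kg.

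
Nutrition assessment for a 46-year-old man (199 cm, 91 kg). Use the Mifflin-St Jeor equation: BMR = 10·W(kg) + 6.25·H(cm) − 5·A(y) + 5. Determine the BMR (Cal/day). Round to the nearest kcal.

1929 Cal/day

Mifflin-St Jeor (male): BMR = 10(91) + 6.25(199) − 5(46) + 5 = 910 + 1243.75 − 230 + 5 = 1928.75 kcal/day.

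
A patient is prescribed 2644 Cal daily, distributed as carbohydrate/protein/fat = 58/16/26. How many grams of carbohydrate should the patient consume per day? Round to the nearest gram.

Carbohydrate energy = 58% × 2644 = 1533.52 kcal.
At 4 kcal/g: 1533.52 ÷ 4 = 383.38 g.

383 g/day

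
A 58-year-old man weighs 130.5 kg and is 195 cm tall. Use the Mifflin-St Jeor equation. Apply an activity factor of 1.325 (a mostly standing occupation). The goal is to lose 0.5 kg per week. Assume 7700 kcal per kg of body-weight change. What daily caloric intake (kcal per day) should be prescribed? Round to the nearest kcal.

2416 kcal per day

Mifflin-St Jeor (male): BMR = 10(130.5) + 6.25(195) − 5(58) + 5 = 1305 + 1218.75 − 290 + 5 = 2238.75 kcal/day.
TEE = 2238.75 × 1.325 = 2966.3438 kcal/day.
Required daily deficit = 0.5 × 7700 ÷ 7 = 550 kcal/day.
Target intake = 2966.3438 − 550 = 2416.3438 kcal/day.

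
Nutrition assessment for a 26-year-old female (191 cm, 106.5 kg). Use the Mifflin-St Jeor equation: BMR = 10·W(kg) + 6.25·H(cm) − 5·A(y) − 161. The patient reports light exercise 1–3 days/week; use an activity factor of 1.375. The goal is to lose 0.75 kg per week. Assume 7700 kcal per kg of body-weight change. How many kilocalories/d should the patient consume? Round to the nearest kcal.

1881 kilocalories/d

Mifflin-St Jeor (female): BMR = 10(106.5) + 6.25(191) − 5(26) − 161 = 1065 + 1193.75 − 130 − 161 = 1967.75 kcal/day.
TEE = 1967.75 × 1.375 = 2705.6563 kcal/day.
Required daily deficit = 0.75 × 7700 ÷ 7 = 825 kcal/day.
Target intake = 2705.6563 − 825 = 1880.6563 kcal/day.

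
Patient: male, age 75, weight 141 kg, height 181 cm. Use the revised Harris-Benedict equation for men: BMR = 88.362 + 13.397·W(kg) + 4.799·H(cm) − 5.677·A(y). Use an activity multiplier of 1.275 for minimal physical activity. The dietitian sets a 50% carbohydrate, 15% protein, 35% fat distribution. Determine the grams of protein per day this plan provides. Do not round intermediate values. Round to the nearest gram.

116 g/day

Harris-Benedict: BMR = 88.362 + 13.397(141) + 4.799(181) − 5.677(75) = 2420.183 kcal/day.
TEE = 2420.183 × 1.275 = 3085.7333 kcal/day.
Protein energy = 15% × 3085.7333 = 462.86 kcal.
Protein = 462.86 ÷ 4 kcal/g = 115.715 g.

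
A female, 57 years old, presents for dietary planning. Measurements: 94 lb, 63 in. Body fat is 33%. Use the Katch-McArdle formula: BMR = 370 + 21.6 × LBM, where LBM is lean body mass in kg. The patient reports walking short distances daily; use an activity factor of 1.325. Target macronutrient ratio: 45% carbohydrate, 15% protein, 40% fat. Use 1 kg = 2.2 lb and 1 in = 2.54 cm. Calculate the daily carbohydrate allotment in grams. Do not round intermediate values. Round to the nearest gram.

Convert to metric: weight = 94 ÷ 2.2 = 42.7273 kg; height = 63 × 2.54 = 160.02 cm.
LBM = 42.7273 × (1 − 0.33) = 28.6273 kg. Katch-McArdle: BMR = 370 + 21.6 × 28.6273 = 988.3491 kcal/day.
TEE = 988.3491 × 1.325 = 1309.5625 kcal/day.
Carbohydrate energy = 45% × 1309.5625 = 589.3031 kcal.
Carbohydrate = 589.3031 ÷ 4 kcal/g = 147.3258 g.

147 g/day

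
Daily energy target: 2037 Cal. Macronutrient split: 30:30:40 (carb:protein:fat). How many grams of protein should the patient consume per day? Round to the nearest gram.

Protein energy = 30% × 2037 = 611.1 kcal.
At 4 kcal/g: 611.1 ÷ 4 = 152.775 g.

153 g/day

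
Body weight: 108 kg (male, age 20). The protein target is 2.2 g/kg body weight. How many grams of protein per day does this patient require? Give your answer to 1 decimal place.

237.6 g/day

Protein = 2.2 g/kg × 108 kg = 237.6 g/day.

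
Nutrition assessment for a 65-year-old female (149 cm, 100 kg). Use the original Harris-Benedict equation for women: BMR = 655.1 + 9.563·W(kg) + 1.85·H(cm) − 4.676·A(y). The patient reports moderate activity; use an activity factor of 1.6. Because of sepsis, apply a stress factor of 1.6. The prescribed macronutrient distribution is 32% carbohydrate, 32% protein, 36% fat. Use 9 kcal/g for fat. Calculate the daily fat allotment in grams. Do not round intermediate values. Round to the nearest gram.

Harris-Benedict: BMR = 655.1 + 9.563(100) + 1.85(149) − 4.676(65) = 1583.11 kcal/day.
TEE = 1583.11 × 1.6 = 2532.976 kcal/day.
With stress factor 1.6: 2532.976 × 1.6 = 4052.7616 kcal/day.
Fat energy = 36% × 4052.7616 = 1458.9942 kcal.
Fat = 1458.9942 ÷ 9 kcal/g = 162.1105 g.

162 g/day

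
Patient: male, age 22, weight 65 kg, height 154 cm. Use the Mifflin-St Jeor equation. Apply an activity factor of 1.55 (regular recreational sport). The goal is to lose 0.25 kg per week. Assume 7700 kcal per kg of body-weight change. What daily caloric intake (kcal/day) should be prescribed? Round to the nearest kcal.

Mifflin-St Jeor (male): BMR = 10(65) + 6.25(154) − 5(22) + 5 = 650 + 962.5 − 110 + 5 = 1507.5 kcal/day.
TEE = 1507.5 × 1.55 = 2336.625 kcal/day.
Required daily deficit = 0.25 × 7700 ÷ 7 = 275 kcal/day.
Target intake = 2336.625 − 275 = 2061.625 kcal/day.

2062 kcal/day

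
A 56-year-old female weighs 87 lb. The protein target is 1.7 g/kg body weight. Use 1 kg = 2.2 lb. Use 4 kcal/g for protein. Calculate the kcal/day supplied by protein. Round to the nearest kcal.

Weight in kg = 87 ÷ 2.2 = 39.5455 kg.
Protein = 1.7 g/kg × 39.5455 kg = 67.2273 g/day.
Protein energy = 67.2273 g × 4 kcal/g = 268.9091 kcal/day.

269 kcal/day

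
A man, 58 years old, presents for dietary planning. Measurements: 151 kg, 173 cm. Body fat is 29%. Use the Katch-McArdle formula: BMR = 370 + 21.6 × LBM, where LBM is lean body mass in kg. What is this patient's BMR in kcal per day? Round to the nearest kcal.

LBM = 151 × (1 − 0.29) = 107.21 kg. Katch-McArdle: BMR = 370 + 21.6 × 107.21 = 2685.736 kcal/day.

2686 kcal per day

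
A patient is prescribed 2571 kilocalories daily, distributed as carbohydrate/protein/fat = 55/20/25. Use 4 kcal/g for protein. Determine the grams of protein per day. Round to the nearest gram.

129 g/day

Protein energy = 20% × 2571 = 514.2 kcal.
At 4 kcal/g: 514.2 ÷ 4 = 128.55 g.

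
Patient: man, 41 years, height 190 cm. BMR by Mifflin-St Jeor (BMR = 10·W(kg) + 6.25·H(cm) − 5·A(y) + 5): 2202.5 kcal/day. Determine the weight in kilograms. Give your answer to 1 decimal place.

2202.5 = 10·W + 6.25(190) − 5(41) + 5
10·W = 2202.5 − 987.5 = 1215, so W = 121.5 kg.

121.5 kg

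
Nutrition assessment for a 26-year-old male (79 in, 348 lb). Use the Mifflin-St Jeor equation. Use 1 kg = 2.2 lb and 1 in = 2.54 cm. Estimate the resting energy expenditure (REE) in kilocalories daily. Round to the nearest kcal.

Convert to metric: weight = 348 ÷ 2.2 = 158.1818 kg; height = 79 × 2.54 = 200.66 cm.
Mifflin-St Jeor (male): BMR = 10(158.1818) + 6.25(200.66) − 5(26) + 5 = 1581.8182 + 1254.125 − 130 + 5 = 2710.9432 kcal/day.

2711 kilocalories daily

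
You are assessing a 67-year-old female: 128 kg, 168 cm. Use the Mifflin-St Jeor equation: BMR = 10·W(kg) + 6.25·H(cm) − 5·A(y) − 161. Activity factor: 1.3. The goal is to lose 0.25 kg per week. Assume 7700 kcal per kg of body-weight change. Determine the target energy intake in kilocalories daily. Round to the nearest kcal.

Mifflin-St Jeor (female): BMR = 10(128) + 6.25(168) − 5(67) − 161 = 1280 + 1050 − 335 − 161 = 1834 kcal/day.
TEE = 1834 × 1.3 = 2384.2 kcal/day.
Required daily deficit = 0.25 × 7700 ÷ 7 = 275 kcal/day.
Target intake = 2384.2 − 275 = 2109.2 kcal/day.

2109 kilocalories daily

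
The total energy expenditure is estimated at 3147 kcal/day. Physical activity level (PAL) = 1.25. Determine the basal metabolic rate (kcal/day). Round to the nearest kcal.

2518 kcal/day

BMR = TEE ÷ activity factor = 3147 ÷ 1.25 = 2517.6 kcal/day.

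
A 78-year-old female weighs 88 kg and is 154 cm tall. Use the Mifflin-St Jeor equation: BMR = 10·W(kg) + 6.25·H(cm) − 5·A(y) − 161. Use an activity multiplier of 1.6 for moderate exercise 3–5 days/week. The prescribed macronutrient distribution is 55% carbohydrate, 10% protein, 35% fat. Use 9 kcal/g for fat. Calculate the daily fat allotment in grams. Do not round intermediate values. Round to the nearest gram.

80 g/day

Mifflin-St Jeor (female): BMR = 10(88) + 6.25(154) − 5(78) − 161 = 880 + 962.5 − 390 − 161 = 1291.5 kcal/day.
TEE = 1291.5 × 1.6 = 2066.4 kcal/day.
Fat energy = 35% × 2066.4 = 723.24 kcal.
Fat = 723.24 ÷ 9 kcal/g = 80.36 g.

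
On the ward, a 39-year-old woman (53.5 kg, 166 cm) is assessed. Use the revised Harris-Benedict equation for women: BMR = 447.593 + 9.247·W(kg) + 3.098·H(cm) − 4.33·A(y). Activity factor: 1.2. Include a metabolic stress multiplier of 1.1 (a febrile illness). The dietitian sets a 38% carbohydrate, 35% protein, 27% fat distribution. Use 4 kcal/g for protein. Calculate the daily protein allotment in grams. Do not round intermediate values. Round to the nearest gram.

149 g/day

Harris-Benedict: BMR = 447.593 + 9.247(53.5) + 3.098(166) − 4.33(39) = 1287.7055 kcal/day.
TEE = 1287.7055 × 1.2 = 1545.2466 kcal/day.
With stress factor 1.1: 1545.2466 × 1.1 = 1699.7713 kcal/day.
Protein energy = 35% × 1699.7713 = 594.9199 kcal.
Protein = 594.9199 ÷ 4 kcal/g = 148.73 g.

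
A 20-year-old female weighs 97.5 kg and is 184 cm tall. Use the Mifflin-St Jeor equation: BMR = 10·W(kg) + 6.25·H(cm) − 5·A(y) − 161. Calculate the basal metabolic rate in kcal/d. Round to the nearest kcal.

1864 kcal/d

Mifflin-St Jeor (female): BMR = 10(97.5) + 6.25(184) − 5(20) − 161 = 975 + 1150 − 100 − 161 = 1864 kcal/day.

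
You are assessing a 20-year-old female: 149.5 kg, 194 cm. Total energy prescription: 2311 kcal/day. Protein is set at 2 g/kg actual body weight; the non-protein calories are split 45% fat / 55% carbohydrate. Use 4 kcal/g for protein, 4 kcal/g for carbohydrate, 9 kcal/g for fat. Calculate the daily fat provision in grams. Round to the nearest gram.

56 g/day

Protein = 2 × 149.5 = 299 g → 299 × 4 = 1196 kcal.
Non-protein calories = 2311 − 1196 = 1115 kcal.
Fat: 45% × 1115 = 501.75 kcal; carbohydrate: 613.25 kcal.
Fat: 501.75 kcal ÷ 9 kcal/g = 55.75 g.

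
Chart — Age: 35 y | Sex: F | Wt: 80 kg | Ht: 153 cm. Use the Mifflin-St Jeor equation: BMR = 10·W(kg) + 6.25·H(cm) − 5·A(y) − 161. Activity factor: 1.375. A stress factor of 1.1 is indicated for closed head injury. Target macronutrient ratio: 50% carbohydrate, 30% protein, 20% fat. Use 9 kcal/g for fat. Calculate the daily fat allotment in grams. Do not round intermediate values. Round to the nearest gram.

Mifflin-St Jeor (female): BMR = 10(80) + 6.25(153) − 5(35) − 161 = 800 + 956.25 − 175 − 161 = 1420.25 kcal/day.
TEE = 1420.25 × 1.375 = 1952.8438 kcal/day.
With stress factor 1.1: 1952.8438 × 1.1 = 2148.1281 kcal/day.
Fat energy = 20% × 2148.1281 = 429.6256 kcal.
Fat = 429.6256 ÷ 9 kcal/g = 47.7362 g.

48 g/day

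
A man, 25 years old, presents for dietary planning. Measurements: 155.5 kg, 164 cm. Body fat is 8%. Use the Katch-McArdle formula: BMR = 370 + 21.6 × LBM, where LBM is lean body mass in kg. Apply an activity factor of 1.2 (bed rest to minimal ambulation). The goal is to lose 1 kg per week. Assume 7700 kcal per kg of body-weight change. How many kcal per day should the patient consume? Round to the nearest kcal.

LBM = 155.5 × (1 − 0.08) = 143.06 kg. Katch-McArdle: BMR = 370 + 21.6 × 143.06 = 3460.096 kcal/day.
TEE = 3460.096 × 1.2 = 4152.1152 kcal/day.
Required daily deficit = 1 × 7700 ÷ 7 = 1100 kcal/day.
Target intake = 4152.1152 − 1100 = 3052.1152 kcal/day.

3052 kcal per day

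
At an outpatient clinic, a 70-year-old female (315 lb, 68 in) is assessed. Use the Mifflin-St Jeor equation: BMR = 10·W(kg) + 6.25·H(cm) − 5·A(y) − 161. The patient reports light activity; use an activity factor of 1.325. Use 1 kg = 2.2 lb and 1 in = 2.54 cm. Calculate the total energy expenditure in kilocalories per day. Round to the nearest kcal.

Convert to metric: weight = 315 ÷ 2.2 = 143.1818 kg; height = 68 × 2.54 = 172.72 cm.
Mifflin-St Jeor (female): BMR = 10(143.1818) + 6.25(172.72) − 5(70) − 161 = 1431.8182 + 1079.5 − 350 − 161 = 2000.3182 kcal/day.
TEE = BMR × activity factor = 2000.3182 × 1.325 = 2650.4216 kcal/day.

2650 kilocalories per day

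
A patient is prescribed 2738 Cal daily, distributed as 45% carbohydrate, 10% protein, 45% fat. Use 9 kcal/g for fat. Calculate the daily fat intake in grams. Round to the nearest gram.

137 g/day

Fat energy = 45% × 2738 = 1232.1 kcal.
At 9 kcal/g: 1232.1 ÷ 9 = 136.9 g.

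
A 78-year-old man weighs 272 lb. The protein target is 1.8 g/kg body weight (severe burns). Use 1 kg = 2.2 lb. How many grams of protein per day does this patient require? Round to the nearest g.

Weight in kg = 272 ÷ 2.2 = 123.6364 kg.
Protein = 1.8 g/kg × 123.6364 kg = 222.5455 g/day.

223 g/day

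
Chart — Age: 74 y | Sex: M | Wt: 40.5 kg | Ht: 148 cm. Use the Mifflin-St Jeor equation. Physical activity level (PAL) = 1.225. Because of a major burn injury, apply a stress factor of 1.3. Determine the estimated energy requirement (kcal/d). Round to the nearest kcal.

Mifflin-St Jeor (male): BMR = 10(40.5) + 6.25(148) − 5(74) + 5 = 405 + 925 − 370 + 5 = 965 kcal/day.
TEE = BMR × activity factor = 965 × 1.225 = 1182.125 kcal/day.
Apply stress factor: 1182.125 × 1.3 = 1536.7625 kcal/day.

1537 kcal/d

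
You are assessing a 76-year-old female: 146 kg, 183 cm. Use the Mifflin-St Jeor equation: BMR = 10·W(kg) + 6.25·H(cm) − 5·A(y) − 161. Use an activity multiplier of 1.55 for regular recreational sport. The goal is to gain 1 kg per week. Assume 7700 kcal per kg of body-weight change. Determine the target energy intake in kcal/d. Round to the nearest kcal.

Mifflin-St Jeor (female): BMR = 10(146) + 6.25(183) − 5(76) − 161 = 1460 + 1143.75 − 380 − 161 = 2062.75 kcal/day.
TEE = 2062.75 × 1.55 = 3197.2625 kcal/day.
Required daily surplus = 1 × 7700 ÷ 7 = 1100 kcal/day.
Target intake = 3197.2625 + 1100 = 4297.2625 kcal/day.

4297 kcal/d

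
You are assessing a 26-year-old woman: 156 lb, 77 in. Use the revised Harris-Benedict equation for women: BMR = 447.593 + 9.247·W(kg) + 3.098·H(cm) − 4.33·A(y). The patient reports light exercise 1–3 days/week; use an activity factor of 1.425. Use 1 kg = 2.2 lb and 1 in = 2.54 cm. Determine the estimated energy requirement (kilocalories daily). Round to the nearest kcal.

2275 kilocalories daily

Convert to metric: weight = 156 ÷ 2.2 = 70.9091 kg; height = 77 × 2.54 = 195.58 cm.
Harris-Benedict: BMR = 447.593 + 9.247(70.9091) + 3.098(195.58) − 4.33(26) = 1596.6162 kcal/day.
TEE = BMR × activity factor = 1596.6162 × 1.425 = 2275.1781 kcal/day.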